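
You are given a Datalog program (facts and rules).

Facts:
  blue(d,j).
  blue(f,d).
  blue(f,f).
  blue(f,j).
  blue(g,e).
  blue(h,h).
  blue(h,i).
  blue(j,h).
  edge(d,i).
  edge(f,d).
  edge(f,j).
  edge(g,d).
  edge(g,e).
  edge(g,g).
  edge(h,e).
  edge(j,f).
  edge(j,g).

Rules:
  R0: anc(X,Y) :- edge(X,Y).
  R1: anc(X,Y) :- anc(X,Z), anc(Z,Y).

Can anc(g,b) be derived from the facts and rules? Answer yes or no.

no

round 1: derive anc(d,i) via R0 from edge(d,i)
round 1: derive anc(f,d) via R0 from edge(f,d)
round 1: derive anc(f,j) via R0 from edge(f,j)
round 1: derive anc(g,d) via R0 from edge(g,d)
round 1: derive anc(g,e) via R0 from edge(g,e)
round 1: derive anc(g,g) via R0 from edge(g,g)
round 1: derive anc(h,e) via R0 from edge(h,e)
round 1: derive anc(j,f) via R0 from edge(j,f)
round 1: derive anc(j,g) via R0 from edge(j,g)
round 2: derive anc(f,f) via R1 from anc(f,j), anc(j,f)
round 2: derive anc(f,g) via R1 from anc(f,j), anc(j,g)
round 2: derive anc(f,i) via R1 from anc(f,d), anc(d,i)
round 2: derive anc(g,i) via R1 from anc(g,d), anc(d,i)
round 2: derive anc(j,d) via R1 from anc(j,f), anc(f,d)
round 2: derive anc(j,e) via R1 from anc(j,g), anc(g,e)
round 2: derive anc(j,j) via R1 from anc(j,f), anc(f,j)
round 3: derive anc(f,e) via R1 from anc(f,g), anc(g,e)
round 3: derive anc(j,i) via R1 from anc(j,d), anc(d,i)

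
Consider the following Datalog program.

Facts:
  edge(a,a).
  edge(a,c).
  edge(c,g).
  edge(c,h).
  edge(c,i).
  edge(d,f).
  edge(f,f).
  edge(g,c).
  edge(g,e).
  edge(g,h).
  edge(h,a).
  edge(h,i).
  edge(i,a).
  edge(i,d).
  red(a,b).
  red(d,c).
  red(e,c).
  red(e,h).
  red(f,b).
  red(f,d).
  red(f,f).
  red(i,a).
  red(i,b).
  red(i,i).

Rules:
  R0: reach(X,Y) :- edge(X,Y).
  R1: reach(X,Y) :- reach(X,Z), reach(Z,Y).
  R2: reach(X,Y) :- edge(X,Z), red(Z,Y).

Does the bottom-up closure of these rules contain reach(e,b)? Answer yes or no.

round 1: derive reach(a,a) via R0 from edge(a,a)
round 1: derive reach(a,c) via R0 from edge(a,c)
round 1: derive reach(c,g) via R0 from edge(c,g)
round 1: derive reach(c,h) via R0 from edge(c,h)
round 1: derive reach(c,i) via R0 from edge(c,i)
round 1: derive reach(d,f) via R0 from edge(d,f)
round 1: derive reach(f,f) via R0 from edge(f,f)
round 1: derive reach(g,c) via R0 from edge(g,c)
round 1: derive reach(g,e) via R0 from edge(g,e)
round 1: derive reach(g,h) via R0 from edge(g,h)
round 1: derive reach(h,a) via R0 from edge(h,a)
round 1: derive reach(h,i) via R0 from edge(h,i)
round 1: derive reach(i,a) via R0 from edge(i,a)
round 1: derive reach(i,d) via R0 from edge(i,d)
round 1: derive reach(a,b) via R2 from edge(a,a), red(a,b)
round 1: derive reach(c,a) via R2 from edge(c,i), red(i,a)
round 1: derive reach(c,b) via R2 from edge(c,i), red(i,b)
round 1: derive reach(d,b) via R2 from edge(d,f), red(f,b)
round 1: derive reach(d,d) via R2 from edge(d,f), red(f,d)
round 1: derive reach(f,b) via R2 from edge(f,f), red(f,b)
round 1: derive reach(f,d) via R2 from edge(f,f), red(f,d)
round 1: derive reach(h,b) via R2 from edge(h,a), red(a,b)
round 1: derive reach(i,b) via R2 from edge(i,a), red(a,b)
round 1: derive reach(i,c) via R2 from edge(i,d), red(d,c)
round 2: derive reach(a,g) via R1 from reach(a,c), reach(c,g)
round 2: derive reach(a,h) via R1 from reach(a,c), reach(c,h)
round 2: derive reach(a,i) via R1 from reach(a,c), reach(c,i)
round 2: derive reach(c,c) via R1 from reach(c,a), reach(a,c)
round 2: derive reach(c,d) via R1 from reach(c,i), reach(i,d)
round 2: derive reach(c,e) via R1 from reach(c,g), reach(g,e)
round 2: derive reach(g,a) via R1 from reach(g,c), reach(c,a)
round 2: derive reach(g,b) via R1 from reach(g,c), reach(c,b)
round 2: derive reach(g,g) via R1 from reach(g,c), reach(c,g)
round 2: derive reach(g,i) via R1 from reach(g,c), reach(c,i)
round 2: derive reach(h,c) via R1 from reach(h,a), reach(a,c)
round 2: derive reach(h,d) via R1 from reach(h,i), reach(i,d)
round 2: derive reach(i,f) via R1 from reach(i,d), reach(d,f)
round 2: derive reach(i,g) via R1 from reach(i,c), reach(c,g)
round 2: derive reach(i,h) via R1 from reach(i,c), reach(c,h)
round 2: derive reach(i,i) via R1 from reach(i,c), reach(c,i)
round 3: derive reach(a,d) via R1 from reach(a,c), reach(c,d)
round 3: derive reach(a,e) via R1 from reach(a,c), reach(c,e)
round 3: derive reach(a,f) via R1 from reach(a,i), reach(i,f)
round 3: derive reach(c,f) via R1 from reach(c,d), reach(d,f)
round 3: derive reach(g,d) via R1 from reach(g,c), reach(c,d)
round 3: derive reach(g,f) via R1 from reach(g,i), reach(i,f)
round 3: derive reach(h,e) via R1 from reach(h,c), reach(c,e)
round 3: derive reach(h,f) via R1 from reach(h,d), reach(d,f)
round 3: derive reach(h,g) via R1 from reach(h,a), reach(a,g)
round 3: derive reach(h,h) via R1 from reach(h,a), reach(a,h)
round 3: derive reach(i,e) via R1 from reach(i,c), reach(c,e)

no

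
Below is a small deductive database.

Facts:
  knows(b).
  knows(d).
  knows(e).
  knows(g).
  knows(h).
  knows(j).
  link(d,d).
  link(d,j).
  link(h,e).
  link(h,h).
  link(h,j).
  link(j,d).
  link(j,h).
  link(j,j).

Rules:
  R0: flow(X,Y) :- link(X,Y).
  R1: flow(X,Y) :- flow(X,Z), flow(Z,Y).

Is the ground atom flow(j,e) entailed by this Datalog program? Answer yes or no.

round 1: derive flow(d,d) via R0 from link(d,d)
round 1: derive flow(d,j) via R0 from link(d,j)
round 1: derive flow(h,e) via R0 from link(h,e)
round 1: derive flow(h,h) via R0 from link(h,h)
round 1: derive flow(h,j) via R0 from link(h,j)
round 1: derive flow(j,d) via R0 from link(j,d)
round 1: derive flow(j,h) via R0 from link(j,h)
round 1: derive flow(j,j) via R0 from link(j,j)
round 2: derive flow(d,h) via R1 from flow(d,j), flow(j,h)
round 2: derive flow(h,d) via R1 from flow(h,j), flow(j,d)
round 2: derive flow(j,e) via R1 from flow(j,h), flow(h,e)
round 3: derive flow(d,e) via R1 from flow(d,h), flow(h,e)

yes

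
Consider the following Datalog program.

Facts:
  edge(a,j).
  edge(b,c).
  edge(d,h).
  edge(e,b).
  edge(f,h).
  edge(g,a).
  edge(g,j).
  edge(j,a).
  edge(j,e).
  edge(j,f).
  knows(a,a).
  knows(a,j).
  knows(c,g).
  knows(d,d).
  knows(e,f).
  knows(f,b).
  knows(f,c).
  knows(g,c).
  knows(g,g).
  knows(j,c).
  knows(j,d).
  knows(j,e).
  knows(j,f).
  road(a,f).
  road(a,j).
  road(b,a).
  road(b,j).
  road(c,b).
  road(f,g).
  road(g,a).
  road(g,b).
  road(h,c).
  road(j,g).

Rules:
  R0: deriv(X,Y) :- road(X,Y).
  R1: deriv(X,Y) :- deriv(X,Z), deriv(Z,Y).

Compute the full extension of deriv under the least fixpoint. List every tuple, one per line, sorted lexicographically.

deriv(a,a)
deriv(a,b)
deriv(a,f)
deriv(a,g)
deriv(a,j)
deriv(b,a)
deriv(b,b)
deriv(b,f)
deriv(b,g)
deriv(b,j)
deriv(c,a)
deriv(c,b)
deriv(c,f)
deriv(c,g)
deriv(c,j)
deriv(f,a)
deriv(f,b)
deriv(f,f)
deriv(f,g)
deriv(f,j)
deriv(g,a)
deriv(g,b)
deriv(g,f)
deriv(g,g)
deriv(g,j)
deriv(h,a)
deriv(h,b)
deriv(h,c)
deriv(h,f)
deriv(h,g)
deriv(h,j)
deriv(j,a)
deriv(j,b)
deriv(j,f)
deriv(j,g)
deriv(j,j)

round 1: derive deriv(a,f) via R0 from road(a,f)
round 1: derive deriv(a,j) via R0 from road(a,j)
round 1: derive deriv(b,a) via R0 from road(b,a)
round 1: derive deriv(b,j) via R0 from road(b,j)
round 1: derive deriv(c,b) via R0 from road(c,b)
round 1: derive deriv(f,g) via R0 from road(f,g)
round 1: derive deriv(g,a) via R0 from road(g,a)
round 1: derive deriv(g,b) via R0 from road(g,b)
round 1: derive deriv(h,c) via R0 from road(h,c)
round 1: derive deriv(j,g) via R0 from road(j,g)
round 2: derive deriv(a,g) via R1 from deriv(a,f), deriv(f,g)
round 2: derive deriv(b,f) via R1 from deriv(b,a), deriv(a,f)
round 2: derive deriv(b,g) via R1 from deriv(b,j), deriv(j,g)
round 2: derive deriv(c,a) via R1 from deriv(c,b), deriv(b,a)
round 2: derive deriv(c,j) via R1 from deriv(c,b), deriv(b,j)
round 2: derive deriv(f,a) via R1 from deriv(f,g), deriv(g,a)
round 2: derive deriv(f,b) via R1 from deriv(f,g), deriv(g,b)
round 2: derive deriv(g,f) via R1 from deriv(g,a), deriv(a,f)
round 2: derive deriv(g,j) via R1 from deriv(g,a), deriv(a,j)
round 2: derive deriv(h,b) via R1 from deriv(h,c), deriv(c,b)
round 2: derive deriv(j,a) via R1 from deriv(j,g), deriv(g,a)
round 2: derive deriv(j,b) via R1 from deriv(j,g), deriv(g,b)
round 3: derive deriv(a,a) via R1 from deriv(a,f), deriv(f,a)
round 3: derive deriv(a,b) via R1 from deriv(a,f), deriv(f,b)
round 3: derive deriv(b,b) via R1 from deriv(b,f), deriv(f,b)
round 3: derive deriv(c,f) via R1 from deriv(c,a), deriv(a,f)
round 3: derive deriv(c,g) via R1 from deriv(c,a), deriv(a,g)
round 3: derive deriv(f,f) via R1 from deriv(f,a), deriv(a,f)
round 3: derive deriv(f,j) via R1 from deriv(f,a), deriv(a,j)
round 3: derive deriv(g,g) via R1 from deriv(g,a), deriv(a,g)
round 3: derive deriv(h,a) via R1 from deriv(h,b), deriv(b,a)
round 3: derive deriv(h,f) via R1 from deriv(h,b), deriv(b,f)
round 3: derive deriv(h,g) via R1 from deriv(h,b), deriv(b,g)
round 3: derive deriv(h,j) via R1 from deriv(h,b), deriv(b,j)
round 3: derive deriv(j,f) via R1 from deriv(j,a), deriv(a,f)
round 3: derive deriv(j,j) via R1 from deriv(j,a), deriv(a,j)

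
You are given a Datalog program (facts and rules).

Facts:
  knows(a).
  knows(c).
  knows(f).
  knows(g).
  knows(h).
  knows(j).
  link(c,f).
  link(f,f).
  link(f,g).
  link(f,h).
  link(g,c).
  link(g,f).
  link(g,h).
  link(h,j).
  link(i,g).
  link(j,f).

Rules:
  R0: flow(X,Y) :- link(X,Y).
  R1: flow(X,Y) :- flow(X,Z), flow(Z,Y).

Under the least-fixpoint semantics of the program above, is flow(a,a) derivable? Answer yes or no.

round 1: derive flow(c,f) via R0 from link(c,f)
round 1: derive flow(f,f) via R0 from link(f,f)
round 1: derive flow(f,g) via R0 from link(f,g)
round 1: derive flow(f,h) via R0 from link(f,h)
round 1: derive flow(g,c) via R0 from link(g,c)
round 1: derive flow(g,f) via R0 from link(g,f)
round 1: derive flow(g,h) via R0 from link(g,h)
round 1: derive flow(h,j) via R0 from link(h,j)
round 1: derive flow(i,g) via R0 from link(i,g)
round 1: derive flow(j,f) via R0 from link(j,f)
round 2: derive flow(c,g) via R1 from flow(c,f), flow(f,g)
round 2: derive flow(c,h) via R1 from flow(c,f), flow(f,h)
round 2: derive flow(f,c) via R1 from flow(f,g), flow(g,c)
round 2: derive flow(f,j) via R1 from flow(f,h), flow(h,j)
round 2: derive flow(g,g) via R1 from flow(g,f), flow(f,g)
round 2: derive flow(g,j) via R1 from flow(g,h), flow(h,j)
round 2: derive flow(h,f) via R1 from flow(h,j), flow(j,f)
round 2: derive flow(i,c) via R1 from flow(i,g), flow(g,c)
round 2: derive flow(i,f) via R1 from flow(i,g), flow(g,f)
round 2: derive flow(i,h) via R1 from flow(i,g), flow(g,h)
round 2: derive flow(j,g) via R1 from flow(j,f), flow(f,g)
round 2: derive flow(j,h) via R1 from flow(j,f), flow(f,h)
round 3: derive flow(c,c) via R1 from flow(c,f), flow(f,c)
round 3: derive flow(c,j) via R1 from flow(c,f), flow(f,j)
round 3: derive flow(h,c) via R1 from flow(h,f), flow(f,c)
round 3: derive flow(h,g) via R1 from flow(h,f), flow(f,g)
round 3: derive flow(h,h) via R1 from flow(h,f), flow(f,h)
round 3: derive flow(i,j) via R1 from flow(i,f), flow(f,j)
round 3: derive flow(j,c) via R1 from flow(j,f), flow(f,c)
round 3: derive flow(j,j) via R1 from flow(j,f), flow(f,j)

no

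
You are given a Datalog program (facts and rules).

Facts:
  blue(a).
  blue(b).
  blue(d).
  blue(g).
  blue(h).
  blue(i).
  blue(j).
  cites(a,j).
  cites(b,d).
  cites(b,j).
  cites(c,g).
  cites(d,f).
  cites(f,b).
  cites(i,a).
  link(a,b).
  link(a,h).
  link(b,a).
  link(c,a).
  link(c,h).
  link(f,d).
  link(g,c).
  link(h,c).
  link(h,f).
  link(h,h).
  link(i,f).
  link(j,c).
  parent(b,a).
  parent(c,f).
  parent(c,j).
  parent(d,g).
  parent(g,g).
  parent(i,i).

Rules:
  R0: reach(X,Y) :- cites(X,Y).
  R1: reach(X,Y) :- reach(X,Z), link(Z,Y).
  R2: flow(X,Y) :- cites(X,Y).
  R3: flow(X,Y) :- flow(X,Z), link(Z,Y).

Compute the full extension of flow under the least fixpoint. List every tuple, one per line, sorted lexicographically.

flow(a,a)
flow(a,b)
flow(a,c)
flow(a,d)
flow(a,f)
flow(a,h)
flow(a,j)
flow(b,a)
flow(b,b)
flow(b,c)
flow(b,d)
flow(b,f)
flow(b,h)
flow(b,j)
flow(c,a)
flow(c,b)
flow(c,c)
flow(c,d)
flow(c,f)
flow(c,g)
flow(c,h)
flow(d,d)
flow(d,f)
flow(f,a)
flow(f,b)
flow(f,c)
flow(f,d)
flow(f,f)
flow(f,h)
flow(i,a)
flow(i,b)
flow(i,c)
flow(i,d)
flow(i,f)
flow(i,h)

round 1: derive flow(a,j) via R2 from cites(a,j)
round 1: derive flow(b,d) via R2 from cites(b,d)
round 1: derive flow(b,j) via R2 from cites(b,j)
round 1: derive flow(c,g) via R2 from cites(c,g)
round 1: derive flow(d,f) via R2 from cites(d,f)
round 1: derive flow(f,b) via R2 from cites(f,b)
round 1: derive flow(i,a) via R2 from cites(i,a)
round 2: derive flow(a,c) via R3 from flow(a,j), link(j,c)
round 2: derive flow(b,c) via R3 from flow(b,j), link(j,c)
round 2: derive flow(c,c) via R3 from flow(c,g), link(g,c)
round 2: derive flow(d,d) via R3 from flow(d,f), link(f,d)
round 2: derive flow(f,a) via R3 from flow(f,b), link(b,a)
round 2: derive flow(i,b) via R3 from flow(i,a), link(a,b)
round 2: derive flow(i,h) via R3 from flow(i,a), link(a,h)
round 3: derive flow(a,a) via R3 from flow(a,c), link(c,a)
round 3: derive flow(a,h) via R3 from flow(a,c), link(c,h)
round 3: derive flow(b,a) via R3 from flow(b,c), link(c,a)
round 3: derive flow(b,h) via R3 from flow(b,c), link(c,h)
round 3: derive flow(c,a) via R3 from flow(c,c), link(c,a)
round 3: derive flow(c,h) via R3 from flow(c,c), link(c,h)
round 3: derive flow(f,h) via R3 from flow(f,a), link(a,h)
round 3: derive flow(i,c) via R3 from flow(i,h), link(h,c)
round 3: derive flow(i,f) via R3 from flow(i,h), link(h,f)
round 4: derive flow(a,b) via R3 from flow(a,a), link(a,b)
round 4: derive flow(a,f) via R3 from flow(a,h), link(h,f)
round 4: derive flow(b,b) via R3 from flow(b,a), link(a,b)
round 4: derive flow(b,f) via R3 from flow(b,h), link(h,f)
round 4: derive flow(c,b) via R3 from flow(c,a), link(a,b)
round 4: derive flow(c,f) via R3 from flow(c,h), link(h,f)
round 4: derive flow(f,c) via R3 from flow(f,h), link(h,c)
round 4: derive flow(f,f) via R3 from flow(f,h), link(h,f)
round 4: derive flow(i,d) via R3 from flow(i,f), link(f,d)
round 5: derive flow(a,d) via R3 from flow(a,f), link(f,d)
round 5: derive flow(c,d) via R3 from flow(c,f), link(f,d)
round 5: derive flow(f,d) via R3 from flow(f,f), link(f,d)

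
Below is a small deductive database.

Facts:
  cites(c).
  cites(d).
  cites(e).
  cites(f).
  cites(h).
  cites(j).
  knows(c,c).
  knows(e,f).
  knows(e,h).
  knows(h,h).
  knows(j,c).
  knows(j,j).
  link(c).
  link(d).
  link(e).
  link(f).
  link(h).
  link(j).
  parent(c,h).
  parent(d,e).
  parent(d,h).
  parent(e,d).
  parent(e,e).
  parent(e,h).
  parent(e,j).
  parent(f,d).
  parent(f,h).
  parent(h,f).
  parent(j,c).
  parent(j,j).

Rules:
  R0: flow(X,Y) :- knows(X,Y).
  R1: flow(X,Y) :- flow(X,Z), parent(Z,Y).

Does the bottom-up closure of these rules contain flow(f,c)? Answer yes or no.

round 1: derive flow(c,c) via R0 from knows(c,c)
round 1: derive flow(e,f) via R0 from knows(e,f)
round 1: derive flow(e,h) via R0 from knows(e,h)
round 1: derive flow(h,h) via R0 from knows(h,h)
round 1: derive flow(j,c) via R0 from knows(j,c)
round 1: derive flow(j,j) via R0 from knows(j,j)
round 2: derive flow(c,h) via R1 from flow(c,c), parent(c,h)
round 2: derive flow(e,d) via R1 from flow(e,f), parent(f,d)
round 2: derive flow(h,f) via R1 from flow(h,h), parent(h,f)
round 2: derive flow(j,h) via R1 from flow(j,c), parent(c,h)
round 3: derive flow(c,f) via R1 from flow(c,h), parent(h,f)
round 3: derive flow(e,e) via R1 from flow(e,d), parent(d,e)
round 3: derive flow(h,d) via R1 from flow(h,f), parent(f,d)
round 3: derive flow(j,f) via R1 from flow(j,h), parent(h,f)
round 4: derive flow(c,d) via R1 from flow(c,f), parent(f,d)
round 4: derive flow(e,j) via R1 from flow(e,e), parent(e,j)
round 4: derive flow(h,e) via R1 from flow(h,d), parent(d,e)
round 4: derive flow(j,d) via R1 from flow(j,f), parent(f,d)
round 5: derive flow(c,e) via R1 from flow(c,d), parent(d,e)
round 5: derive flow(e,c) via R1 from flow(e,j), parent(j,c)
round 5: derive flow(h,j) via R1 from flow(h,e), parent(e,j)
round 5: derive flow(j,e) via R1 from flow(j,d), parent(d,e)
round 6: derive flow(c,j) via R1 from flow(c,e), parent(e,j)
round 6: derive flow(h,c) via R1 from flow(h,j), parent(j,c)

no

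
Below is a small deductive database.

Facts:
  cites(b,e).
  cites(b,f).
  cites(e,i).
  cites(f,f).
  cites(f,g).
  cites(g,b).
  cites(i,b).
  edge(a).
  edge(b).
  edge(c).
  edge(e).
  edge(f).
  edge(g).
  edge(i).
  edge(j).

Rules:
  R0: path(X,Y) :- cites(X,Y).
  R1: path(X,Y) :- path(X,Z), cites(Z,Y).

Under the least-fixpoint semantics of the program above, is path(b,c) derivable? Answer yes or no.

no

round 1: derive path(b,e) via R0 from cites(b,e)
round 1: derive path(b,f) via R0 from cites(b,f)
round 1: derive path(e,i) via R0 from cites(e,i)
round 1: derive path(f,f) via R0 from cites(f,f)
round 1: derive path(f,g) via R0 from cites(f,g)
round 1: derive path(g,b) via R0 from cites(g,b)
round 1: derive path(i,b) via R0 from cites(i,b)
round 2: derive path(b,g) via R1 from path(b,f), cites(f,g)
round 2: derive path(b,i) via R1 from path(b,e), cites(e,i)
round 2: derive path(e,b) via R1 from path(e,i), cites(i,b)
round 2: derive path(f,b) via R1 from path(f,g), cites(g,b)
round 2: derive path(g,e) via R1 from path(g,b), cites(b,e)
round 2: derive path(g,f) via R1 from path(g,b), cites(b,f)
round 2: derive path(i,e) via R1 from path(i,b), cites(b,e)
round 2: derive path(i,f) via R1 from path(i,b), cites(b,f)
round 3: derive path(b,b) via R1 from path(b,g), cites(g,b)
round 3: derive path(e,e) via R1 from path(e,b), cites(b,e)
round 3: derive path(e,f) via R1 from path(e,b), cites(b,f)
round 3: derive path(f,e) via R1 from path(f,b), cites(b,e)
round 3: derive path(g,g) via R1 from path(g,f), cites(f,g)
round 3: derive path(g,i) via R1 from path(g,e), cites(e,i)
round 3: derive path(i,g) via R1 from path(i,f), cites(f,g)
round 3: derive path(i,i) via R1 from path(i,e), cites(e,i)
round 4: derive path(e,g) via R1 from path(e,f), cites(f,g)
round 4: derive path(f,i) via R1 from path(f,e), cites(e,i)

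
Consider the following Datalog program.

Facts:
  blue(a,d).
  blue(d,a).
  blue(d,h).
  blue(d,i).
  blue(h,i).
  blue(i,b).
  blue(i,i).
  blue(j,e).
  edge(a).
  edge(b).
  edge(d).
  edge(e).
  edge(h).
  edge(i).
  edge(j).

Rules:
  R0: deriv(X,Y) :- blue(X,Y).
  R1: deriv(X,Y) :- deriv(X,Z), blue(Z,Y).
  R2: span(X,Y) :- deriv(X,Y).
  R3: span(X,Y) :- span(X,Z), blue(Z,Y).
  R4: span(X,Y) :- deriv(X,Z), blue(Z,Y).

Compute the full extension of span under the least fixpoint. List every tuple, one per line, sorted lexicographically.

span(a,a)
span(a,b)
span(a,d)
span(a,h)
span(a,i)
span(d,a)
span(d,b)
span(d,d)
span(d,h)
span(d,i)
span(h,b)
span(h,i)
span(i,b)
span(i,i)
span(j,e)

round 1: derive deriv(a,d) via R0 from blue(a,d)
round 1: derive deriv(d,a) via R0 from blue(d,a)
round 1: derive deriv(d,h) via R0 from blue(d,h)
round 1: derive deriv(d,i) via R0 from blue(d,i)
round 1: derive deriv(h,i) via R0 from blue(h,i)
round 1: derive deriv(i,b) via R0 from blue(i,b)
round 1: derive deriv(i,i) via R0 from blue(i,i)
round 1: derive deriv(j,e) via R0 from blue(j,e)
round 2: derive deriv(a,a) via R1 from deriv(a,d), blue(d,a)
round 2: derive deriv(a,h) via R1 from deriv(a,d), blue(d,h)
round 2: derive deriv(a,i) via R1 from deriv(a,d), blue(d,i)
round 2: derive deriv(d,b) via R1 from deriv(d,i), blue(i,b)
round 2: derive deriv(d,d) via R1 from deriv(d,a), blue(a,d)
round 2: derive deriv(h,b) via R1 from deriv(h,i), blue(i,b)
round 2: derive span(a,d) via R2 from deriv(a,d)
round 2: derive span(d,a) via R2 from deriv(d,a)
round 2: derive span(d,h) via R2 from deriv(d,h)
round 2: derive span(d,i) via R2 from deriv(d,i)
round 2: derive span(h,i) via R2 from deriv(h,i)
round 2: derive span(i,b) via R2 from deriv(i,b)
round 2: derive span(i,i) via R2 from deriv(i,i)
round 2: derive span(j,e) via R2 from deriv(j,e)
round 2: derive span(a,a) via R4 from deriv(a,d), blue(d,a)
round 2: derive span(a,h) via R4 from deriv(a,d), blue(d,h)
round 2: derive span(a,i) via R4 from deriv(a,d), blue(d,i)
round 2: derive span(d,b) via R4 from deriv(d,i), blue(i,b)
round 2: derive span(d,d) via R4 from deriv(d,a), blue(a,d)
round 2: derive span(h,b) via R4 from deriv(h,i), blue(i,b)
round 3: derive deriv(a,b) via R1 from deriv(a,i), blue(i,b)
round 3: derive span(a,b) via R3 from span(a,i), blue(i,b)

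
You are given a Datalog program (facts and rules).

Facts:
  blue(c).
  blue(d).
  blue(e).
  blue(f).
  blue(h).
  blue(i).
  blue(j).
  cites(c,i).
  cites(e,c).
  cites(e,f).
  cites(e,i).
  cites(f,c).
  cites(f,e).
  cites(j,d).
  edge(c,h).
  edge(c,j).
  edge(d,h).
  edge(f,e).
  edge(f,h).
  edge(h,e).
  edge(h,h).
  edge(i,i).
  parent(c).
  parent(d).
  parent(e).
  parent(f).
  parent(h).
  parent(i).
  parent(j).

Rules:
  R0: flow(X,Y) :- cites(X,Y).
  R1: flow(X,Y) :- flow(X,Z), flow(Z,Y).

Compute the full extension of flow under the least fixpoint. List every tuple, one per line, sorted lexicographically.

flow(c,i)
flow(e,c)
flow(e,e)
flow(e,f)
flow(e,i)
flow(f,c)
flow(f,e)
flow(f,f)
flow(f,i)
flow(j,d)

round 1: derive flow(c,i) via R0 from cites(c,i)
round 1: derive flow(e,c) via R0 from cites(e,c)
round 1: derive flow(e,f) via R0 from cites(e,f)
round 1: derive flow(e,i) via R0 from cites(e,i)
round 1: derive flow(f,c) via R0 from cites(f,c)
round 1: derive flow(f,e) via R0 from cites(f,e)
round 1: derive flow(j,d) via R0 from cites(j,d)
round 2: derive flow(e,e) via R1 from flow(e,f), flow(f,e)
round 2: derive flow(f,f) via R1 from flow(f,e), flow(e,f)
round 2: derive flow(f,i) via R1 from flow(f,c), flow(c,i)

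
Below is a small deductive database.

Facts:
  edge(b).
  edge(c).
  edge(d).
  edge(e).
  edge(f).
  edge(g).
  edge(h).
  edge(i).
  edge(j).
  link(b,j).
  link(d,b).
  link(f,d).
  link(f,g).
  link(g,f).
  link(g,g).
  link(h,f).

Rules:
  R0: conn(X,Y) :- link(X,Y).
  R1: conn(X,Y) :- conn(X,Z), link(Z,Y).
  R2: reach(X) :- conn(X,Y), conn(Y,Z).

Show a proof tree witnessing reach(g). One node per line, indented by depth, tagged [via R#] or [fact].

reach(g)  [via R2]
  conn(g,f)  [via R0]
    link(g,f)  [fact]
  conn(f,d)  [via R0]
    link(f,d)  [fact]

round 1: derive conn(b,j) via R0 from link(b,j)
round 1: derive conn(d,b) via R0 from link(d,b)
round 1: derive conn(f,d) via R0 from link(f,d)
round 1: derive conn(f,g) via R0 from link(f,g)
round 1: derive conn(g,f) via R0 from link(g,f)
round 1: derive conn(g,g) via R0 from link(g,g)
round 1: derive conn(h,f) via R0 from link(h,f)
round 2: derive conn(d,j) via R1 from conn(d,b), link(b,j)
round 2: derive conn(f,b) via R1 from conn(f,d), link(d,b)
round 2: derive conn(f,f) via R1 from conn(f,g), link(g,f)
round 2: derive conn(g,d) via R1 from conn(g,f), link(f,d)
round 2: derive conn(h,d) via R1 from conn(h,f), link(f,d)
round 2: derive conn(h,g) via R1 from conn(h,f), link(f,g)
round 2: derive reach(d) via R2 from conn(d,b), conn(b,j)
round 2: derive reach(f) via R2 from conn(f,d), conn(d,b)
round 2: derive reach(g) via R2 from conn(g,f), conn(f,d)
round 2: derive reach(h) via R2 from conn(h,f), conn(f,d)
round 3: derive conn(f,j) via R1 from conn(f,b), link(b,j)
round 3: derive conn(g,b) via R1 from conn(g,d), link(d,b)
round 3: derive conn(h,b) via R1 from conn(h,d), link(d,b)
round 4: derive conn(g,j) via R1 from conn(g,b), link(b,j)
round 4: derive conn(h,j) via R1 from conn(h,b), link(b,j)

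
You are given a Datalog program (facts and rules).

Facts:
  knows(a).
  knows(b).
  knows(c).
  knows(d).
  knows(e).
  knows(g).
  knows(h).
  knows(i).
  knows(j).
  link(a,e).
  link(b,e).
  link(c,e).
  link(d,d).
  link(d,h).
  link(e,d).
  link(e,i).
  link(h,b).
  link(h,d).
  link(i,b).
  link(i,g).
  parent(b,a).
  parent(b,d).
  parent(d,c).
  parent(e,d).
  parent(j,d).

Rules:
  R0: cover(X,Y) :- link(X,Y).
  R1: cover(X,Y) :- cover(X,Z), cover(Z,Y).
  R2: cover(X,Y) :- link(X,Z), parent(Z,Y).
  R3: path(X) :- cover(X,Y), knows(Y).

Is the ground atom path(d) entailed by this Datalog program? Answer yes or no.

yes

round 1: derive cover(a,e) via R0 from link(a,e)
round 1: derive cover(b,e) via R0 from link(b,e)
round 1: derive cover(c,e) via R0 from link(c,e)
round 1: derive cover(d,d) via R0 from link(d,d)
round 1: derive cover(d,h) via R0 from link(d,h)
round 1: derive cover(e,d) via R0 from link(e,d)
round 1: derive cover(e,i) via R0 from link(e,i)
round 1: derive cover(h,b) via R0 from link(h,b)
round 1: derive cover(h,d) via R0 from link(h,d)
round 1: derive cover(i,b) via R0 from link(i,b)
round 1: derive cover(i,g) via R0 from link(i,g)
round 1: derive cover(a,d) via R2 from link(a,e), parent(e,d)
round 1: derive cover(b,d) via R2 from link(b,e), parent(e,d)
round 1: derive cover(c,d) via R2 from link(c,e), parent(e,d)
round 1: derive cover(d,c) via R2 from link(d,d), parent(d,c)
round 1: derive cover(e,c) via R2 from link(e,d), parent(d,c)
round 1: derive cover(h,a) via R2 from link(h,b), parent(b,a)
round 1: derive cover(h,c) via R2 from link(h,d), parent(d,c)
round 1: derive cover(i,a) via R2 from link(i,b), parent(b,a)
round 1: derive cover(i,d) via R2 from link(i,b), parent(b,d)
round 2: derive cover(a,c) via R1 from cover(a,d), cover(d,c)
round 2: derive cover(a,h) via R1 from cover(a,d), cover(d,h)
round 2: derive cover(a,i) via R1 from cover(a,e), cover(e,i)
round 2: derive cover(b,c) via R1 from cover(b,d), cover(d,c)
round 2: derive cover(b,h) via R1 from cover(b,d), cover(d,h)
round 2: derive cover(b,i) via R1 from cover(b,e), cover(e,i)
round 2: derive cover(c,c) via R1 from cover(c,d), cover(d,c)
round 2: derive cover(c,h) via R1 from cover(c,d), cover(d,h)
round 2: derive cover(c,i) via R1 from cover(c,e), cover(e,i)
round 2: derive cover(d,a) via R1 from cover(d,h), cover(h,a)
round 2: derive cover(d,b) via R1 from cover(d,h), cover(h,b)
round 2: derive cover(d,e) via R1 from cover(d,c), cover(c,e)
round 2: derive cover(e,a) via R1 from cover(e,i), cover(i,a)
round 2: derive cover(e,b) via R1 from cover(e,i), cover(i,b)
round 2: derive cover(e,e) via R1 from cover(e,c), cover(c,e)
round 2: derive cover(e,g) via R1 from cover(e,i), cover(i,g)
round 2: derive cover(e,h) via R1 from cover(e,d), cover(d,h)
round 2: derive cover(h,e) via R1 from cover(h,a), cover(a,e)
round 2: derive cover(h,h) via R1 from cover(h,d), cover(d,h)
round 2: derive cover(i,c) via R1 from cover(i,d), cover(d,c)
round 2: derive cover(i,e) via R1 from cover(i,a), cover(a,e)
round 2: derive cover(i,h) via R1 from cover(i,d), cover(d,h)
round 2: derive path(a) via R3 from cover(a,d), knows(d)
round 2: derive path(b) via R3 from cover(b,d), knows(d)
round 2: derive path(c) via R3 from cover(c,d), knows(d)
round 2: derive path(d) via R3 from cover(d,c), knows(c)
round 2: derive path(e) via R3 from cover(e,c), knows(c)
round 2: derive path(h) via R3 from cover(h,a), knows(a)
round 2: derive path(i) via R3 from cover(i,a), knows(a)
round 3: derive cover(a,a) via R1 from cover(a,d), cover(d,a)
round 3: derive cover(a,b) via R1 from cover(a,d), cover(d,b)
round 3: derive cover(a,g) via R1 from cover(a,e), cover(e,g)
round 3: derive cover(b,a) via R1 from cover(b,d), cover(d,a)
round 3: derive cover(b,b) via R1 from cover(b,d), cover(d,b)
round 3: derive cover(b,g) via R1 from cover(b,e), cover(e,g)
round 3: derive cover(c,a) via R1 from cover(c,d), cover(d,a)
round 3: derive cover(c,b) via R1 from cover(c,d), cover(d,b)
round 3: derive cover(c,g) via R1 from cover(c,e), cover(e,g)
round 3: derive cover(d,g) via R1 from cover(d,e), cover(e,g)
round 3: derive cover(d,i) via R1 from cover(d,a), cover(a,i)
round 3: derive cover(h,g) via R1 from cover(h,e), cover(e,g)
round 3: derive cover(h,i) via R1 from cover(h,a), cover(a,i)
round 3: derive cover(i,i) via R1 from cover(i,a), cover(a,i)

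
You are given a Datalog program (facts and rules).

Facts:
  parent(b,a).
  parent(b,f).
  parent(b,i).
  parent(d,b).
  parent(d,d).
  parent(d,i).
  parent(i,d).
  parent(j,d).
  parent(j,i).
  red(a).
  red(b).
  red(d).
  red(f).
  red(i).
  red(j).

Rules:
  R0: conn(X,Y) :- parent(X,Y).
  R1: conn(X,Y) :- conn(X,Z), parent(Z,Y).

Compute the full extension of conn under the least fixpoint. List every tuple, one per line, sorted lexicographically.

conn(b,a)
conn(b,b)
conn(b,d)
conn(b,f)
conn(b,i)
conn(d,a)
conn(d,b)
conn(d,d)
conn(d,f)
conn(d,i)
conn(i,a)
conn(i,b)
conn(i,d)
conn(i,f)
conn(i,i)
conn(j,a)
conn(j,b)
conn(j,d)
conn(j,f)
conn(j,i)

round 1: derive conn(b,a) via R0 from parent(b,a)
round 1: derive conn(b,f) via R0 from parent(b,f)
round 1: derive conn(b,i) via R0 from parent(b,i)
round 1: derive conn(d,b) via R0 from parent(d,b)
round 1: derive conn(d,d) via R0 from parent(d,d)
round 1: derive conn(d,i) via R0 from parent(d,i)
round 1: derive conn(i,d) via R0 from parent(i,d)
round 1: derive conn(j,d) via R0 from parent(j,d)
round 1: derive conn(j,i) via R0 from parent(j,i)
round 2: derive conn(b,d) via R1 from conn(b,i), parent(i,d)
round 2: derive conn(d,a) via R1 from conn(d,b), parent(b,a)
round 2: derive conn(d,f) via R1 from conn(d,b), parent(b,f)
round 2: derive conn(i,b) via R1 from conn(i,d), parent(d,b)
round 2: derive conn(i,i) via R1 from conn(i,d), parent(d,i)
round 2: derive conn(j,b) via R1 from conn(j,d), parent(d,b)
round 3: derive conn(b,b) via R1 from conn(b,d), parent(d,b)
round 3: derive conn(i,a) via R1 from conn(i,b), parent(b,a)
round 3: derive conn(i,f) via R1 from conn(i,b), parent(b,f)
round 3: derive conn(j,a) via R1 from conn(j,b), parent(b,a)
round 3: derive conn(j,f) via R1 from conn(j,b), parent(b,f)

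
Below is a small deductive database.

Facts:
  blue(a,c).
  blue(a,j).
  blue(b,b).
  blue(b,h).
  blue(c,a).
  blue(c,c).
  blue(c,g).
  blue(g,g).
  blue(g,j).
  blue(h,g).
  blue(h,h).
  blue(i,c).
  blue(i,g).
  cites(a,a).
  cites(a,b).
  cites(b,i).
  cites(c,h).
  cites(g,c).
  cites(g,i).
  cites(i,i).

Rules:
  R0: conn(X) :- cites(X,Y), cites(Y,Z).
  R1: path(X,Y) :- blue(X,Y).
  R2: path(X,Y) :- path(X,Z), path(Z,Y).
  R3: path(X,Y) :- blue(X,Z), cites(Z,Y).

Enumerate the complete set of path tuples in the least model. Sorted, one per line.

round 1: derive path(a,c) via R1 from blue(a,c)
round 1: derive path(a,j) via R1 from blue(a,j)
round 1: derive path(b,b) via R1 from blue(b,b)
round 1: derive path(b,h) via R1 from blue(b,h)
round 1: derive path(c,a) via R1 from blue(c,a)
round 1: derive path(c,c) via R1 from blue(c,c)
round 1: derive path(c,g) via R1 from blue(c,g)
round 1: derive path(g,g) via R1 from blue(g,g)
round 1: derive path(g,j) via R1 from blue(g,j)
round 1: derive path(h,g) via R1 from blue(h,g)
round 1: derive path(h,h) via R1 from blue(h,h)
round 1: derive path(i,c) via R1 from blue(i,c)
round 1: derive path(i,g) via R1 from blue(i,g)
round 1: derive path(a,h) via R3 from blue(a,c), cites(c,h)
round 1: derive path(b,i) via R3 from blue(b,b), cites(b,i)
round 1: derive path(c,b) via R3 from blue(c,a), cites(a,b)
round 1: derive path(c,h) via R3 from blue(c,c), cites(c,h)
round 1: derive path(c,i) via R3 from blue(c,g), cites(g,i)
round 1: derive path(g,c) via R3 from blue(g,g), cites(g,c)
round 1: derive path(g,i) via R3 from blue(g,g), cites(g,i)
round 1: derive path(h,c) via R3 from blue(h,g), cites(g,c)
round 1: derive path(h,i) via R3 from blue(h,g), cites(g,i)
round 1: derive path(i,h) via R3 from blue(i,c), cites(c,h)
round 1: derive path(i,i) via R3 from blue(i,g), cites(g,i)
round 2: derive path(a,a) via R2 from path(a,c), path(c,a)
round 2: derive path(a,b) via R2 from path(a,c), path(c,b)
round 2: derive path(a,g) via R2 from path(a,c), path(c,g)
round 2: derive path(a,i) via R2 from path(a,c), path(c,i)
round 2: derive path(b,c) via R2 from path(b,h), path(h,c)
round 2: derive path(b,g) via R2 from path(b,h), path(h,g)
round 2: derive path(c,j) via R2 from path(c,a), path(a,j)
round 2: derive path(g,a) via R2 from path(g,c), path(c,a)
round 2: derive path(g,b) via R2 from path(g,c), path(c,b)
round 2: derive path(g,h) via R2 from path(g,c), path(c,h)
round 2: derive path(h,a) via R2 from path(h,c), path(c,a)
round 2: derive path(h,b) via R2 from path(h,c), path(c,b)
round 2: derive path(h,j) via R2 from path(h,g), path(g,j)
round 2: derive path(i,a) via R2 from path(i,c), path(c,a)
round 2: derive path(i,b) via R2 from path(i,c), path(c,b)
round 2: derive path(i,j) via R2 from path(i,g), path(g,j)
round 3: derive path(b,a) via R2 from path(b,c), path(c,a)
round 3: derive path(b,j) via R2 from path(b,c), path(c,j)

path(a,a)
path(a,b)
path(a,c)
path(a,g)
path(a,h)
path(a,i)
path(a,j)
path(b,a)
path(b,b)
path(b,c)
path(b,g)
path(b,h)
path(b,i)
path(b,j)
path(c,a)
path(c,b)
path(c,c)
path(c,g)
path(c,h)
path(c,i)
path(c,j)
path(g,a)
path(g,b)
path(g,c)
path(g,g)
path(g,h)
path(g,i)
path(g,j)
path(h,a)
path(h,b)
path(h,c)
path(h,g)
path(h,h)
path(h,i)
path(h,j)
path(i,a)
path(i,b)
path(i,c)
path(i,g)
path(i,h)
path(i,i)
path(i,j)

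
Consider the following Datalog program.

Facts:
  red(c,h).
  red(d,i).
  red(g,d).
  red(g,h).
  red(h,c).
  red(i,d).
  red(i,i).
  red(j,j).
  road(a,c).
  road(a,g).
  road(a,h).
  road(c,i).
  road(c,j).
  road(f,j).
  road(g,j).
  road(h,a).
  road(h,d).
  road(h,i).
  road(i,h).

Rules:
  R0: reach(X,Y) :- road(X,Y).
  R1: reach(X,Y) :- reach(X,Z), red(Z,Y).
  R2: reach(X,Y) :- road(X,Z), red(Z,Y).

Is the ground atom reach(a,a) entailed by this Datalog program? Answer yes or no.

no

round 1: derive reach(a,c) via R0 from road(a,c)
round 1: derive reach(a,g) via R0 from road(a,g)
round 1: derive reach(a,h) via R0 from road(a,h)
round 1: derive reach(c,i) via R0 from road(c,i)
round 1: derive reach(c,j) via R0 from road(c,j)
round 1: derive reach(f,j) via R0 from road(f,j)
round 1: derive reach(g,j) via R0 from road(g,j)
round 1: derive reach(h,a) via R0 from road(h,a)
round 1: derive reach(h,d) via R0 from road(h,d)
round 1: derive reach(h,i) via R0 from road(h,i)
round 1: derive reach(i,h) via R0 from road(i,h)
round 1: derive reach(a,d) via R2 from road(a,g), red(g,d)
round 1: derive reach(c,d) via R2 from road(c,i), red(i,d)
round 1: derive reach(i,c) via R2 from road(i,h), red(h,c)
round 2: derive reach(a,i) via R1 from reach(a,d), red(d,i)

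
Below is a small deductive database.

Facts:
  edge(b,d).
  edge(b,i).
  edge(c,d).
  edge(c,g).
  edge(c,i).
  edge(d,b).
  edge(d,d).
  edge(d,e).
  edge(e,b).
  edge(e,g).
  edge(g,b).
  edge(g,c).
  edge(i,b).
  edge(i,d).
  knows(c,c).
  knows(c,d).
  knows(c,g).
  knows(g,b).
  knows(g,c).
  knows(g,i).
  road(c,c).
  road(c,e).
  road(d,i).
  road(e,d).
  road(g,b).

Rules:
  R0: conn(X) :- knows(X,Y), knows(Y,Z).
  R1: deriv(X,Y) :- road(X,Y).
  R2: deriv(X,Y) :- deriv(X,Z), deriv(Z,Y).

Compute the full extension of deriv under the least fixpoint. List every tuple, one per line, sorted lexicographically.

deriv(c,c)
deriv(c,d)
deriv(c,e)
deriv(c,i)
deriv(d,i)
deriv(e,d)
deriv(e,i)
deriv(g,b)

round 1: derive deriv(c,c) via R1 from road(c,c)
round 1: derive deriv(c,e) via R1 from road(c,e)
round 1: derive deriv(d,i) via R1 from road(d,i)
round 1: derive deriv(e,d) via R1 from road(e,d)
round 1: derive deriv(g,b) via R1 from road(g,b)
round 2: derive deriv(c,d) via R2 from deriv(c,e), deriv(e,d)
round 2: derive deriv(e,i) via R2 from deriv(e,d), deriv(d,i)
round 3: derive deriv(c,i) via R2 from deriv(c,d), deriv(d,i)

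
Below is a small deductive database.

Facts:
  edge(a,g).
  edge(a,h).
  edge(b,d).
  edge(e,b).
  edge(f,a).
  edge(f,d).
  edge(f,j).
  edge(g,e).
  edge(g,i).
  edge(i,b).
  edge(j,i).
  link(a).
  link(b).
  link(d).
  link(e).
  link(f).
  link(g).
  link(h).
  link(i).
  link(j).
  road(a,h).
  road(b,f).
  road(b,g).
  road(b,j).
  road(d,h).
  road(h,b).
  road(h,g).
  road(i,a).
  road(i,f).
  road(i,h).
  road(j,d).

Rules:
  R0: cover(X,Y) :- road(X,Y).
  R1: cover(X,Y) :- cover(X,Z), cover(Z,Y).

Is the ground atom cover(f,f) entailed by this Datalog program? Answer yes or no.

round 1: derive cover(a,h) via R0 from road(a,h)
round 1: derive cover(b,f) via R0 from road(b,f)
round 1: derive cover(b,g) via R0 from road(b,g)
round 1: derive cover(b,j) via R0 from road(b,j)
round 1: derive cover(d,h) via R0 from road(d,h)
round 1: derive cover(h,b) via R0 from road(h,b)
round 1: derive cover(h,g) via R0 from road(h,g)
round 1: derive cover(i,a) via R0 from road(i,a)
round 1: derive cover(i,f) via R0 from road(i,f)
round 1: derive cover(i,h) via R0 from road(i,h)
round 1: derive cover(j,d) via R0 from road(j,d)
round 2: derive cover(a,b) via R1 from cover(a,h), cover(h,b)
round 2: derive cover(a,g) via R1 from cover(a,h), cover(h,g)
round 2: derive cover(b,d) via R1 from cover(b,j), cover(j,d)
round 2: derive cover(d,b) via R1 from cover(d,h), cover(h,b)
round 2: derive cover(d,g) via R1 from cover(d,h), cover(h,g)
round 2: derive cover(h,f) via R1 from cover(h,b), cover(b,f)
round 2: derive cover(h,j) via R1 from cover(h,b), cover(b,j)
round 2: derive cover(i,b) via R1 from cover(i,h), cover(h,b)
round 2: derive cover(i,g) via R1 from cover(i,h), cover(h,g)
round 2: derive cover(j,h) via R1 from cover(j,d), cover(d,h)
round 3: derive cover(a,d) via R1 from cover(a,b), cover(b,d)
round 3: derive cover(a,f) via R1 from cover(a,b), cover(b,f)
round 3: derive cover(a,j) via R1 from cover(a,b), cover(b,j)
round 3: derive cover(b,b) via R1 from cover(b,d), cover(d,b)
round 3: derive cover(b,h) via R1 from cover(b,d), cover(d,h)
round 3: derive cover(d,d) via R1 from cover(d,b), cover(b,d)
round 3: derive cover(d,f) via R1 from cover(d,b), cover(b,f)
round 3: derive cover(d,j) via R1 from cover(d,b), cover(b,j)
round 3: derive cover(h,d) via R1 from cover(h,b), cover(b,d)
round 3: derive cover(h,h) via R1 from cover(h,j), cover(j,h)
round 3: derive cover(i,d) via R1 from cover(i,b), cover(b,d)
round 3: derive cover(i,j) via R1 from cover(i,b), cover(b,j)
round 3: derive cover(j,b) via R1 from cover(j,d), cover(d,b)
round 3: derive cover(j,f) via R1 from cover(j,h), cover(h,f)
round 3: derive cover(j,g) via R1 from cover(j,d), cover(d,g)
round 3: derive cover(j,j) via R1 from cover(j,h), cover(h,j)

no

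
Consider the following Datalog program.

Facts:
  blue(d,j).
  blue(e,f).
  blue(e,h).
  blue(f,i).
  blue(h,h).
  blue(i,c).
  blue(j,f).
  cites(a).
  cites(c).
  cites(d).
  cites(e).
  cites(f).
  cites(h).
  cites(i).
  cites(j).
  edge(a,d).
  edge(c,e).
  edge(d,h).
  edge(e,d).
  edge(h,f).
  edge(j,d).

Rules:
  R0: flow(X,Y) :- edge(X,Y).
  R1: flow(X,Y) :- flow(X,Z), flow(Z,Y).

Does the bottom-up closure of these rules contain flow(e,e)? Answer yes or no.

no

round 1: derive flow(a,d) via R0 from edge(a,d)
round 1: derive flow(c,e) via R0 from edge(c,e)
round 1: derive flow(d,h) via R0 from edge(d,h)
round 1: derive flow(e,d) via R0 from edge(e,d)
round 1: derive flow(h,f) via R0 from edge(h,f)
round 1: derive flow(j,d) via R0 from edge(j,d)
round 2: derive flow(a,h) via R1 from flow(a,d), flow(d,h)
round 2: derive flow(c,d) via R1 from flow(c,e), flow(e,d)
round 2: derive flow(d,f) via R1 from flow(d,h), flow(h,f)
round 2: derive flow(e,h) via R1 from flow(e,d), flow(d,h)
round 2: derive flow(j,h) via R1 from flow(j,d), flow(d,h)
round 3: derive flow(a,f) via R1 from flow(a,d), flow(d,f)
round 3: derive flow(c,f) via R1 from flow(c,d), flow(d,f)
round 3: derive flow(c,h) via R1 from flow(c,d), flow(d,h)
round 3: derive flow(e,f) via R1 from flow(e,d), flow(d,f)
round 3: derive flow(j,f) via R1 from flow(j,d), flow(d,f)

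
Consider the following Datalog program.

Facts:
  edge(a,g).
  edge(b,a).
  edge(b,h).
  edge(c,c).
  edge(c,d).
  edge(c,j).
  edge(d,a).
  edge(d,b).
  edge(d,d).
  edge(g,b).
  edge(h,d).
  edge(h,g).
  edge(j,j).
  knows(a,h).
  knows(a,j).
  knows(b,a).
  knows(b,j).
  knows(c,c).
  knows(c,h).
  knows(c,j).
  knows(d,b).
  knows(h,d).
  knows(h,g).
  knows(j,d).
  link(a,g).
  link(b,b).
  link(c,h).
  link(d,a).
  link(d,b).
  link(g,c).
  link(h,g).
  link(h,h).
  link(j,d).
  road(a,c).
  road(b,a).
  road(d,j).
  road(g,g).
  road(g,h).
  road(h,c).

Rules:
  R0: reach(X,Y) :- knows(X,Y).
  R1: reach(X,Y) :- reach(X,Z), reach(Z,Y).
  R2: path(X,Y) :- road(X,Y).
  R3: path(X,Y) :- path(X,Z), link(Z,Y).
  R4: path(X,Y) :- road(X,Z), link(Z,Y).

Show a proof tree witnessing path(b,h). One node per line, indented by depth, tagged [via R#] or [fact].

round 1: derive path(a,c) via R2 from road(a,c)
round 1: derive path(b,a) via R2 from road(b,a)
round 1: derive path(d,j) via R2 from road(d,j)
round 1: derive path(g,g) via R2 from road(g,g)
round 1: derive path(g,h) via R2 from road(g,h)
round 1: derive path(h,c) via R2 from road(h,c)
round 1: derive path(a,h) via R4 from road(a,c), link(c,h)
round 1: derive path(b,g) via R4 from road(b,a), link(a,g)
round 1: derive path(d,d) via R4 from road(d,j), link(j,d)
round 1: derive path(g,c) via R4 from road(g,g), link(g,c)
round 1: derive path(h,h) via R4 from road(h,c), link(c,h)
round 2: derive path(a,g) via R3 from path(a,h), link(h,g)
round 2: derive path(b,c) via R3 from path(b,g), link(g,c)
round 2: derive path(d,a) via R3 from path(d,d), link(d,a)
round 2: derive path(d,b) via R3 from path(d,d), link(d,b)
round 2: derive path(h,g) via R3 from path(h,h), link(h,g)
round 3: derive path(b,h) via R3 from path(b,c), link(c,h)
round 3: derive path(d,g) via R3 from path(d,a), link(a,g)
round 4: derive path(d,c) via R3 from path(d,g), link(g,c)
round 5: derive path(d,h) via R3 from path(d,c), link(c,h)

path(b,h)  [via R3]
  path(b,c)  [via R3]
    path(b,g)  [via R4]
      road(b,a)  [fact]
      link(a,g)  [fact]
    link(g,c)  [fact]
  link(c,h)  [fact]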